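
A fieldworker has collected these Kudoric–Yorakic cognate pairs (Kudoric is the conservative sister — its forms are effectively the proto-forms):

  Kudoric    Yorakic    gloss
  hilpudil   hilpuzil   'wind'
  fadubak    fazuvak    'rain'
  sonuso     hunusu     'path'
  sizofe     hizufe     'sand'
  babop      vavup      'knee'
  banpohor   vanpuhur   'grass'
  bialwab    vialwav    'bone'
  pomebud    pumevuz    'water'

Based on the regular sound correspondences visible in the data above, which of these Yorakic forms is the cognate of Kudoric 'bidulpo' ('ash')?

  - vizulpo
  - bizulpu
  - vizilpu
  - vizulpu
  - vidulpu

vizulpu

bialwab ~ vialwav — Kudoric b corresponds to Yorakic v word-initially before a front vowel.
fadubak ~ fazuvak — Kudoric d corresponds to Yorakic z between vowels (before a back vowel).
sonuso ~ hunusu — Kudoric o corresponds to Yorakic u word-finally.
Applying these to Kudoric 'bidulpo':
  bidulpo → vidulpo   (b→v word-initially before a front vowel)
  vidulpo → vizulpo   (d→z between vowels (before a back vowel))
  vizulpo → vizulpu   (o→u word-finally)
So the Yorakic cognate is 'vizulpu'.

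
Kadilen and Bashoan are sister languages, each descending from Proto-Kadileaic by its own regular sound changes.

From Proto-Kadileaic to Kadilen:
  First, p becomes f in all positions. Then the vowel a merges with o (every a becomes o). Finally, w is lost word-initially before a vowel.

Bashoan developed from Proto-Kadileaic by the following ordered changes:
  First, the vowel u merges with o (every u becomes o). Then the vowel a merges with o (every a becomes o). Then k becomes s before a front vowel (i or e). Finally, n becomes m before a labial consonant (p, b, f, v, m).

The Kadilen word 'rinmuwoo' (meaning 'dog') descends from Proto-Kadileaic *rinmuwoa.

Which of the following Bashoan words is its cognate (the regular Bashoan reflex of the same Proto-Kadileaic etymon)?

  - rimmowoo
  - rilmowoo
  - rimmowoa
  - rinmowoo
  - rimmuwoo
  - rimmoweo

rimmowoo

Bashoan: *rinmuwoa > rinmowoa > rinmowoo > rimmowoo  (by vowel merger, vowel merger, nasal place assimilation)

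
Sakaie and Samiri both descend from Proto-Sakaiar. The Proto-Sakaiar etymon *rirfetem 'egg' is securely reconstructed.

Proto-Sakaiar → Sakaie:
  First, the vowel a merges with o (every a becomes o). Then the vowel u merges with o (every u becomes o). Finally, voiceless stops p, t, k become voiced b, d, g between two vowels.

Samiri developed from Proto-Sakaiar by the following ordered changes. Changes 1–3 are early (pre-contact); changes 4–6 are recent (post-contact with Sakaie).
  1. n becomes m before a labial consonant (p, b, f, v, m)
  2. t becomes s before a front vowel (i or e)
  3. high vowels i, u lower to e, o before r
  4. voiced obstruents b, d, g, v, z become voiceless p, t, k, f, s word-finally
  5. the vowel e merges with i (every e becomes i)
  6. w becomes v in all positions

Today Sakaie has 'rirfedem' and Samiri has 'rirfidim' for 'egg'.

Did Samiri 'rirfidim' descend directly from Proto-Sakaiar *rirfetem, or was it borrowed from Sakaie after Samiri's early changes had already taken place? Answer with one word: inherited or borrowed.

borrowed

If inherited, *rirfetem would pass through all of Samiri's changes:
Samiri: start from *rirfetem.
  rule 1: no change — rirfetem
  rule 2 (palatalisation): rirfetem → rirfesem
  rule 3 (pre-rhotic lowering): rirfesem → rerfesem
  rule 4: no change — rerfesem
  rule 5 (vowel merger): rerfesem → rirfisim
  rule 6: no change — rirfisim
  ⇒ Samiri rirfisim
If borrowed from Sakaie 'rirfedem' after the early changes, it would undergo only the recent ones:
  rule 4 (final devoicing): no change (rirfedem)
  rule 5 (vowel merger): rirfedem → rirfidim
  rule 6 (unconditioned shift): no change (rirfidim)
  ⇒ as a loan: rirfidim
Samiri 'rirfidim' matches the loan outcome 'rirfidim', not the inherited 'rirfisim' — it skipped the early Samiri changes, so it was borrowed from Sakaie.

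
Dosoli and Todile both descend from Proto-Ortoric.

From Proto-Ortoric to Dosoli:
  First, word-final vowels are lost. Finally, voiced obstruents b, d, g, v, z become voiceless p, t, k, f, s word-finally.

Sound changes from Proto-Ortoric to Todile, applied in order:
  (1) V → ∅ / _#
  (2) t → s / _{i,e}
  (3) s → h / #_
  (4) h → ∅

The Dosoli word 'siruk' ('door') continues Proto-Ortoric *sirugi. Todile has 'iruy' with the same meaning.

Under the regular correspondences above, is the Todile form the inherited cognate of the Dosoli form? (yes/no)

no

Derive the expected Todile reflex of *sirugi:
Todile: *sirugi
  sirugi → sirug   [apocope]
  sirug (rule 2 does not apply)
  sirug → hirug   [debuccalisation]
  hirug → irug   [h-loss]
  giving Todile irug.
The regular Todile reflex would be 'irug', but the attested form is 'iruy'. The correspondence is irregular, so they are not cognates (the Todile form has a different source).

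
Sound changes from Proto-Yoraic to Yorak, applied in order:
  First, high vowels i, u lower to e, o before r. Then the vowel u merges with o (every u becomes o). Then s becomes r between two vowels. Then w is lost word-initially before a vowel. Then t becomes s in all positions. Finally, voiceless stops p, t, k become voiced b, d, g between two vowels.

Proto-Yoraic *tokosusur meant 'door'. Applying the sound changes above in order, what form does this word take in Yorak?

sogororor

Yorak: *tokosusur > tokosusor > tokososor > tokororor > sokororor > sogororor  (by pre-rhotic lowering, vowel merger, rhotacism, unconditioned shift, intervocalic voicing)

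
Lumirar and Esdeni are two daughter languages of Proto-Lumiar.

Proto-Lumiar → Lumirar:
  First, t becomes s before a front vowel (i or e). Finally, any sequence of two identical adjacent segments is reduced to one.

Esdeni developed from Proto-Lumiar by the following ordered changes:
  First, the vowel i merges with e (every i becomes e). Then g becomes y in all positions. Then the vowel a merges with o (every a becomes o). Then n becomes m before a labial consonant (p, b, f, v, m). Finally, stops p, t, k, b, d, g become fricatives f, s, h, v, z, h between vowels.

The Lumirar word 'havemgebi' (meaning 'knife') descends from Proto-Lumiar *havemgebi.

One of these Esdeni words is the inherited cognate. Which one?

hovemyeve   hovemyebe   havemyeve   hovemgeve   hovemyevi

hovemyeve

Esdeni: start from *havemgebi.
  rule 1 (vowel merger): havemgebi → havemgebe
  rule 2 (unconditioned shift): havemgebe → havemyebe
  rule 3 (vowel merger): havemyebe → hovemyebe
  rule 4: no change — hovemyebe
  rule 5 (intervocalic lenition): hovemyebe → hovemyeve
  ⇒ Esdeni hovemyeve
Among the options, 'hovemyeve' alone shows every Esdeni change applied in order.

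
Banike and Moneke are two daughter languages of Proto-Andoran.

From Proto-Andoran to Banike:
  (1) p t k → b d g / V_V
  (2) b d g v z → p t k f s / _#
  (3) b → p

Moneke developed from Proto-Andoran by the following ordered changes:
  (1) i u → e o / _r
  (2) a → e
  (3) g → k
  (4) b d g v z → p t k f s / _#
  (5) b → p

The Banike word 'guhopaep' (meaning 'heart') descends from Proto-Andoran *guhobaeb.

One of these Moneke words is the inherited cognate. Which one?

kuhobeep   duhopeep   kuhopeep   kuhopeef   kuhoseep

Moneke: start from *guhobaeb.
  rule 1: no change — guhobaeb
  rule 2 (vowel merger): guhobaeb → guhobeeb
  rule 3 (unconditioned shift): guhobeeb → kuhobeeb
  rule 4 (final devoicing): kuhobeeb → kuhobeep
  rule 5 (unconditioned shift): kuhobeep → kuhopeep
  ⇒ Moneke kuhopeep
Among the options, 'kuhopeep' alone shows every Moneke change applied in order.

kuhopeep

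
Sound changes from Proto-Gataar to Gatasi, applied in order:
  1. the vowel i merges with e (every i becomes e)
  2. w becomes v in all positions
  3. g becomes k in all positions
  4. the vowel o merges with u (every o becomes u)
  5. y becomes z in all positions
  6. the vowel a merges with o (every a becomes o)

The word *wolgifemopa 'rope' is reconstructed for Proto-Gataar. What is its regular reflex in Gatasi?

Gatasi: *wolgifemopa
  wolgifemopa → wolgefemopa   [vowel merger]
  wolgefemopa → volgefemopa   [unconditioned shift]
  volgefemopa → volkefemopa   [unconditioned shift]
  volkefemopa → vulkefemupa   [vowel merger]
  vulkefemupa (rule 5 does not apply)
  vulkefemupa → vulkefemupo   [vowel merger]
  giving Gatasi vulkefemupo.

vulkefemupo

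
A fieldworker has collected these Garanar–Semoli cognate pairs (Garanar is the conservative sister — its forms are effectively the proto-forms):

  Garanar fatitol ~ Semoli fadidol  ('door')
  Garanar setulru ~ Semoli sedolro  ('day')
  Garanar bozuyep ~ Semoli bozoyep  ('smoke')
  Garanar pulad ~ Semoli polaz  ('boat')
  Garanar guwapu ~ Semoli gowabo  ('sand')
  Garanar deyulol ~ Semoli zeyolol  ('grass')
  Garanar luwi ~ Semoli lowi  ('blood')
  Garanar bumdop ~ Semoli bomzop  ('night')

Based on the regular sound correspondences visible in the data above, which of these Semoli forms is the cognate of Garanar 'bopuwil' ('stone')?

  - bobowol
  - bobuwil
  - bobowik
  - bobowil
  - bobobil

guwapu ~ gowabo — Garanar p corresponds to Semoli b between vowels (before a back vowel).
setulru ~ sedolro, bozuyep ~ bozoyep — Garanar u corresponds to Semoli o after a consonant, before a consonant other than r, m, n, p, b, f, v.
Applying these to Garanar 'bopuwil':
  bopuwil → bobuwil   (p→b between vowels (before a back vowel))
  bobuwil → bobowil   (u→o after a consonant, before a consonant other than r, m, n, p, b, f, v)
So the Semoli cognate is 'bobowil'.

bobowil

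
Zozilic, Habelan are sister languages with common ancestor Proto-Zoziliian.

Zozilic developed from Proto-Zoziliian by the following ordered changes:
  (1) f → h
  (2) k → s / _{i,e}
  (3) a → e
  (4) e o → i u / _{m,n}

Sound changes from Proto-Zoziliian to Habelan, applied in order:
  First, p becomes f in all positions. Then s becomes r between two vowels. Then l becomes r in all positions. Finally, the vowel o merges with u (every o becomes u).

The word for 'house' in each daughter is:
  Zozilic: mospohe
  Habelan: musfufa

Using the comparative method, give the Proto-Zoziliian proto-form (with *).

*mospofa

Position 4: Zozilic has p, Habelan has f. Zozilic preserves p here (none of its changes turn any other segment into p), so the proto-segment is *p.
Position 6: Zozilic has h, Habelan has f. Taking the neighbouring segments as reconstructed: Zozilic h could go back to *f or *h; Habelan f could go back to *p or *f — the one source consistent with every daughter is *f.
This points to *mospofa. Verify forward in each daughter:
Zozilic: *mospofa > mospoha > mospohe  (by unconditioned shift, vowel merger)
Habelan: start from *mospofa.
  rule 1 (unconditioned shift): mospofa → mosfofa
  rule 2: no change — mosfofa
  rule 3: no change — mosfofa
  rule 4 (vowel merger): mosfofa → musfufa
  ⇒ Habelan musfufa
*mospofa is the unique common source.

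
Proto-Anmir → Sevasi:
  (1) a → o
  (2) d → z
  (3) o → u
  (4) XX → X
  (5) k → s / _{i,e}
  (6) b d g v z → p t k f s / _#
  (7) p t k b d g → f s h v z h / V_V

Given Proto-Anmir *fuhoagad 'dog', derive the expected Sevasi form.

fuhuhus

Sevasi: start from *fuhoagad.
  rule 1 (vowel merger): fuhoagad → fuhoogod
  rule 2 (unconditioned shift): fuhoogod → fuhoogoz
  rule 3 (vowel merger): fuhoogoz → fuhuuguz
  rule 4 (degemination): fuhuuguz → fuhuguz
  rule 5: no change — fuhuguz
  rule 6 (final devoicing): fuhuguz → fuhugus
  rule 7 (intervocalic lenition): fuhugus → fuhuhus
  ⇒ Sevasi fuhuhus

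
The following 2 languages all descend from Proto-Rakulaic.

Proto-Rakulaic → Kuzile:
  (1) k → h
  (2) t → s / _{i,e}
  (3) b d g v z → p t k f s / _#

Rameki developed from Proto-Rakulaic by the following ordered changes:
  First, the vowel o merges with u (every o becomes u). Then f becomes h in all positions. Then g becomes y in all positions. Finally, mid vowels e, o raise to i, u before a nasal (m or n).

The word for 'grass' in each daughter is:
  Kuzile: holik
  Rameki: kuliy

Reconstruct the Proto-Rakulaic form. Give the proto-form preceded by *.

*kolig

Position 5: Kuzile has k, Rameki has y. In Kuzile, k can only continue *g, so the proto-segment is *g.
Position 2: Kuzile has o, Rameki has u. Kuzile preserves o here (none of its changes turn any other segment into o), so the proto-segment is *o.
Verify the candidate proto-form against each daughter:
Kuzile: *kolig > holig > holik  (by unconditioned shift, final devoicing)
Rameki: *kolig
  kolig → kulig   [vowel merger]
  kulig (rule 2 does not apply)
  kulig → kuliy   [unconditioned shift]
  kuliy (rule 4 does not apply)
  giving Rameki kuliy.
*kolig is the unique common source.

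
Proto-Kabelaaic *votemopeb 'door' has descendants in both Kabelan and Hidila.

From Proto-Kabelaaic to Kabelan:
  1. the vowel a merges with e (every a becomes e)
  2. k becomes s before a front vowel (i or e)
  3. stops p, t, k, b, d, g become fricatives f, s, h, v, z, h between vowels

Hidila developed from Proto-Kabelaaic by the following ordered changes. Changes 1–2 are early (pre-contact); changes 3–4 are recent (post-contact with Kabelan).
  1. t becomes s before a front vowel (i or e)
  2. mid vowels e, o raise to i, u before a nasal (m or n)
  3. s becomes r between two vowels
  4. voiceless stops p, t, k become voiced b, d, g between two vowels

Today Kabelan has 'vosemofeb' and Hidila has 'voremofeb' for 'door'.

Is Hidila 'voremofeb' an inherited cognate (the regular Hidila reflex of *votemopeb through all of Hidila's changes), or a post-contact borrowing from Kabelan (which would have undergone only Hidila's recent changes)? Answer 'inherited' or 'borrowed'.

borrowed

If inherited, *votemopeb would pass through all of Hidila's changes:
Hidila: *votemopeb > vosemopeb > vosimopeb > vorimopeb > vorimobeb  (by palatalisation, pre-nasal raising, rhotacism, intervocalic voicing)
If borrowed from Kabelan 'vosemofeb' after the early changes, it would undergo only the recent ones:
  rule 3 (rhotacism): vosemofeb → voremofeb
  rule 4 (intervocalic voicing): no change (voremofeb)
  ⇒ as a loan: voremofeb
Hidila 'voremofeb' matches the loan outcome 'voremofeb', not the inherited 'vorimobeb' — it skipped the early Hidila changes, so it was borrowed from Kabelan.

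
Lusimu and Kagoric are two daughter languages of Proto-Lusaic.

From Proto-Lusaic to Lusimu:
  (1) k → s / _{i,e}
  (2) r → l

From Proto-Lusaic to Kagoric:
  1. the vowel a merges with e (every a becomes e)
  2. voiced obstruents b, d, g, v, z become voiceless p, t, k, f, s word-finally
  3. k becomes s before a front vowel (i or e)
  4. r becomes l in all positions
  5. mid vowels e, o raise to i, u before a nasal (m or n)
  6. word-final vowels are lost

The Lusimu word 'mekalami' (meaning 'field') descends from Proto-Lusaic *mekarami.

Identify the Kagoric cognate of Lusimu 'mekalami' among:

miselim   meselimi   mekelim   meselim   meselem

meselim

Kagoric: start from *mekarami.
  rule 1 (vowel merger): mekarami → mekeremi
  rule 2: no change — mekeremi
  rule 3 (palatalisation): mekeremi → meseremi
  rule 4 (unconditioned shift): meseremi → meselemi
  rule 5 (pre-nasal raising): meselemi → meselimi
  rule 6 (apocope): meselimi → meselim
  ⇒ Kagoric meselim
Among the options, 'meselim' alone shows every Kagoric change applied in order.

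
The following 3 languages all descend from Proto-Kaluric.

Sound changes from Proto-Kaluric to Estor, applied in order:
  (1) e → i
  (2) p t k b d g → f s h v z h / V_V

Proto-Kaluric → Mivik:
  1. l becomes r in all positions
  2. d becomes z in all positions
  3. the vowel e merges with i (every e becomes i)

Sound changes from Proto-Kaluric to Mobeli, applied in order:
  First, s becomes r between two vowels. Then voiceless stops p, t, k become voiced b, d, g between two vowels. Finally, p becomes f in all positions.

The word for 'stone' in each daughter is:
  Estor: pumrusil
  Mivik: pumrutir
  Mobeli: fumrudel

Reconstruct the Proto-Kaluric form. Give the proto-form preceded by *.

*pumrutel

Position 1: Estor has p, Mivik has p, Mobeli has f. Estor preserves p here (none of its changes turn any other segment into p), so the proto-segment is *p.
Position 6: Estor has s, Mivik has t, Mobeli has d. Mivik preserves t here (none of its changes turn any other segment into t), so the proto-segment is *t.
Position 8: Estor has l, Mivik has r, Mobeli has l. Estor preserves l here (none of its changes turn any other segment into l), so the proto-segment is *l.
Verify the candidate proto-form against each daughter:
Estor: *pumrutel
  pumrutel → pumrutil   [vowel merger]
  pumrutil → pumrusil   [intervocalic lenition]
  giving Estor pumrusil.
Mivik: start from *pumrutel.
  rule 1 (unconditioned shift): pumrutel → pumruter
  rule 2: no change — pumruter
  rule 3 (vowel merger): pumruter → pumrutir
  ⇒ Mivik pumrutir
Mobeli: *pumrutel > pumrudel > fumrudel  (by intervocalic voicing, unconditioned shift)
Only *pumrutel yields all of Estor pumrusil, Mivik pumrutir, Mobeli fumrudel.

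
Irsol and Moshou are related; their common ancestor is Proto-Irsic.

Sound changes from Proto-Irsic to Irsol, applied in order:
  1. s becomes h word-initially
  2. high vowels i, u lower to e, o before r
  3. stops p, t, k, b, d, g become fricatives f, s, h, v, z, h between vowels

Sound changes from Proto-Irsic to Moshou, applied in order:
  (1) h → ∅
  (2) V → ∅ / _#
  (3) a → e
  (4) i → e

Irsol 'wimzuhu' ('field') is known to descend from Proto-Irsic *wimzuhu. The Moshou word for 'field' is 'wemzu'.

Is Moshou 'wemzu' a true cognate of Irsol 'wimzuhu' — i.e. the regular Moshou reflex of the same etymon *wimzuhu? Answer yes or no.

yes

Derive the expected Moshou reflex of *wimzuhu:
Moshou: start from *wimzuhu.
  rule 1 (h-loss): wimzuhu → wimzuu
  rule 2 (apocope): wimzuu → wimzu
  rule 3: no change — wimzu
  rule 4 (vowel merger): wimzu → wemzu
  ⇒ Moshou wemzu
Moshou 'wemzu' matches the regular reflex exactly, so the pair is cognate.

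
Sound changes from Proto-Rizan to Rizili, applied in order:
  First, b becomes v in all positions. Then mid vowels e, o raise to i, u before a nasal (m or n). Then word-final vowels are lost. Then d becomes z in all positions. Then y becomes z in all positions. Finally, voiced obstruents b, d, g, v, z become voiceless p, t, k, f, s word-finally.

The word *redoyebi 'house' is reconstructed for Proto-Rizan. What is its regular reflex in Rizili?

rezozef

Rizili: *redoyebi
  redoyebi → redoyevi   [unconditioned shift]
  redoyevi (rule 2 does not apply)
  redoyevi → redoyev   [apocope]
  redoyev → rezoyev   [unconditioned shift]
  rezoyev → rezozev   [unconditioned shift]
  rezozev → rezozef   [final devoicing]
  giving Rizili rezozef.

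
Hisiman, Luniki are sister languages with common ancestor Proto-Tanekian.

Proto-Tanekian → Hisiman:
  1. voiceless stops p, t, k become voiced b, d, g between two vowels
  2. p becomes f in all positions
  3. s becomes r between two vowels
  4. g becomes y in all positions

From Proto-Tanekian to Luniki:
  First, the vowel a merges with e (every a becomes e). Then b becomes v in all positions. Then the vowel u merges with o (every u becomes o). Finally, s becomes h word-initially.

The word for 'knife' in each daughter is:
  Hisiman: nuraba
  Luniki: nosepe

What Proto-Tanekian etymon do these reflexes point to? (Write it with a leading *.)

*nusapa

Position 3: Hisiman has r, Luniki has s. Luniki preserves s here (none of its changes turn any other segment into s), so the proto-segment is *s.
Position 5: Hisiman has b, Luniki has p. Luniki preserves p here (none of its changes turn any other segment into p), so the proto-segment is *p.
Verify the candidate proto-form against each daughter:
Hisiman: *nusapa > nusaba > nuraba  (by intervocalic voicing, rhotacism)
Luniki: *nusapa
  nusapa → nusepe   [vowel merger]
  nusepe (rule 2 does not apply)
  nusepe → nosepe   [vowel merger]
  nosepe (rule 4 does not apply)
  giving Luniki nosepe.
No other proto-form is consistent with every reflex, so the reconstruction is *nusapa.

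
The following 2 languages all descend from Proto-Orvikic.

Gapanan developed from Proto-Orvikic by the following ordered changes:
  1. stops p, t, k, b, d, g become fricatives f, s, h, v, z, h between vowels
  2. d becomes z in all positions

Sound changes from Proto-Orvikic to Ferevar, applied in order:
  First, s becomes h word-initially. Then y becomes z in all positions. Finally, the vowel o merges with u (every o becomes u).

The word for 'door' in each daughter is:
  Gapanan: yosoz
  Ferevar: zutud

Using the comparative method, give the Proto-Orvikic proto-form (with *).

Position 2: Gapanan has o, Ferevar has u. Gapanan preserves o here (none of its changes turn any other segment into o), so the proto-segment is *o.
Position 3: Gapanan has s, Ferevar has t. Ferevar preserves t here (none of its changes turn any other segment into t), so the proto-segment is *t.
This points to *yotod. Verify forward in each daughter:
Gapanan: start from *yotod.
  rule 1 (intervocalic lenition): yotod → yosod
  rule 2 (unconditioned shift): yosod → yosoz
  ⇒ Gapanan yosoz
Ferevar: *yotod
  yotod (rule 1 does not apply)
  yotod → zotod   [unconditioned shift]
  zotod → zutud   [vowel merger]
  giving Ferevar zutud.
No other proto-form is consistent with every reflex, so the reconstruction is *yotod.

*yotod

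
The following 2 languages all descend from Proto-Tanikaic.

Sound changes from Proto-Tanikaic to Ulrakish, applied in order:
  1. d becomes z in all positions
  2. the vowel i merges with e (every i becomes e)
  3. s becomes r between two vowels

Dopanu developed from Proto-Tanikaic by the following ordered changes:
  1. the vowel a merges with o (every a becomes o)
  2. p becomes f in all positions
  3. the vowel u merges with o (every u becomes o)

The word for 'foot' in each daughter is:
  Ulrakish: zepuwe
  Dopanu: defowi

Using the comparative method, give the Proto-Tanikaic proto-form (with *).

*depuwi

Position 6: Ulrakish has e, Dopanu has i. Dopanu preserves i here (none of its changes turn any other segment into i), so the proto-segment is *i.
Position 3: Ulrakish has p, Dopanu has f. Ulrakish preserves p here (none of its changes turn any other segment into p), so the proto-segment is *p.
This points to *depuwi. Verify forward in each daughter:
Ulrakish: *depuwi
  depuwi → zepuwi   [unconditioned shift]
  zepuwi → zepuwe   [vowel merger]
  zepuwe (rule 3 does not apply)
  giving Ulrakish zepuwe.
Dopanu: *depuwi > defuwi > defowi  (by unconditioned shift, vowel merger)
No other proto-form is consistent with every reflex, so the reconstruction is *depuwi.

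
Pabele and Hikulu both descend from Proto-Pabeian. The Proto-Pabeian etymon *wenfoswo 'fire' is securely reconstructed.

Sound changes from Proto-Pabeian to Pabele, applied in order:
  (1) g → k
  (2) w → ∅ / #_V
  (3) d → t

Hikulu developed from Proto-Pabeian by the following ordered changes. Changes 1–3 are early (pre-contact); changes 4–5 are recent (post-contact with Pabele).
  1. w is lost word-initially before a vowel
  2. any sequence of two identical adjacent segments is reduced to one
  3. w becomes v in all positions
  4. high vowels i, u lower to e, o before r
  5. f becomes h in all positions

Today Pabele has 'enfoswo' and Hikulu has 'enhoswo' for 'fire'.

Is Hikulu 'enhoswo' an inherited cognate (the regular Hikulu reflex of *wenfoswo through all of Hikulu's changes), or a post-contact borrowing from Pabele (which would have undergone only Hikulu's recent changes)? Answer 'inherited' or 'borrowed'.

borrowed

If inherited, *wenfoswo would pass through all of Hikulu's changes:
Hikulu: *wenfoswo > enfoswo > enfosvo > enhosvo  (by glide loss, unconditioned shift, unconditioned shift)
If borrowed from Pabele 'enfoswo' after the early changes, it would undergo only the recent ones:
  rule 4 (pre-rhotic lowering): no change (enfoswo)
  rule 5 (unconditioned shift): enfoswo → enhoswo
  ⇒ as a loan: enhoswo
Hikulu 'enhoswo' matches the loan outcome 'enhoswo', not the inherited 'enhosvo' — it skipped the early Hikulu changes, so it was borrowed from Pabele.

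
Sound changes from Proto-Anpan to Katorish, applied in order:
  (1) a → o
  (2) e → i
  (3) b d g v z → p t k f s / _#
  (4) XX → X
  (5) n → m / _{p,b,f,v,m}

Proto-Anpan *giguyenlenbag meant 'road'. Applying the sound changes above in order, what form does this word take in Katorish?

giguyinlimbok

Katorish: *giguyenlenbag > giguyenlenbog > giguyinlinbog > giguyinlinbok > giguyinlimbok  (by vowel merger, vowel merger, final devoicing, nasal place assimilation)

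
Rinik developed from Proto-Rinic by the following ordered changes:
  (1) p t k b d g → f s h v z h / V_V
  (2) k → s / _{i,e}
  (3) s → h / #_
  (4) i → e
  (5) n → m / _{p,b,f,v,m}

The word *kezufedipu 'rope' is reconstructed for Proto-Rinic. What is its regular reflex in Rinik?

hezufezefu

Rinik: *kezufedipu
  kezufedipu → kezufezifu   [intervocalic lenition]
  kezufezifu → sezufezifu   [palatalisation]
  sezufezifu → hezufezifu   [debuccalisation]
  hezufezifu → hezufezefu   [vowel merger]
  hezufezefu (rule 5 does not apply)
  giving Rinik hezufezefu.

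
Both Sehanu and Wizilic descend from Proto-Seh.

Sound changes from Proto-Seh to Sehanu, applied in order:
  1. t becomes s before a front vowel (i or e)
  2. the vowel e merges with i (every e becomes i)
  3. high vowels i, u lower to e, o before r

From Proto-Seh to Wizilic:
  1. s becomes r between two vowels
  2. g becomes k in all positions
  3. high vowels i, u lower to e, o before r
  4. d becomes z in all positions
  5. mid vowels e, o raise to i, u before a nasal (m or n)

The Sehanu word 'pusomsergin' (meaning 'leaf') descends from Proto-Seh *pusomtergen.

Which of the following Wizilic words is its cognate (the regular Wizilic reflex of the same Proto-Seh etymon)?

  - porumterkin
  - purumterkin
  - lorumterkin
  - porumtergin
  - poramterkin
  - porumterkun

Wizilic: *pusomtergen > puromtergen > puromterken > poromterken > porumterkin  (by rhotacism, unconditioned shift, pre-rhotic lowering, pre-nasal raising)

porumterkin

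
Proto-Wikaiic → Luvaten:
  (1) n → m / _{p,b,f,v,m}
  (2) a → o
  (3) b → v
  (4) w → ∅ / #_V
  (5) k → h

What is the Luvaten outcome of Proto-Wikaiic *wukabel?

Luvaten: *wukabel > wukobel > wukovel > ukovel > uhovel  (by vowel merger, unconditioned shift, glide loss, unconditioned shift)

uhovel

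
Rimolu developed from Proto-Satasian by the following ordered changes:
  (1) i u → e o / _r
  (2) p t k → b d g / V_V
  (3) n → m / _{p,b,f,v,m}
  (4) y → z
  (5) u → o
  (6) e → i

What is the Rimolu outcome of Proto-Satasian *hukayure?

hogazori

Rimolu: *hukayure
  hukayure → hukayore   [pre-rhotic lowering]
  hukayore → hugayore   [intervocalic voicing]
  hugayore (rule 3 does not apply)
  hugayore → hugazore   [unconditioned shift]
  hugazore → hogazore   [vowel merger]
  hogazore → hogazori   [vowel merger]
  giving Rimolu hogazori.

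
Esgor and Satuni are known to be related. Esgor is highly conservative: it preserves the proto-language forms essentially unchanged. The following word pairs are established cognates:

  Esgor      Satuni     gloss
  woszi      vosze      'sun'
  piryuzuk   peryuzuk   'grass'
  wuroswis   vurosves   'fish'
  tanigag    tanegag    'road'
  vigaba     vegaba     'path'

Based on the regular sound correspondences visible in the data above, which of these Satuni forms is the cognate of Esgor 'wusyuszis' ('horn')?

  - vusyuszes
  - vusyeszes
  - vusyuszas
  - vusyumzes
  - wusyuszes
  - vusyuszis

wuroswis ~ vurosves — Esgor w corresponds to Satuni v word-initially before a back vowel.
wuroswis ~ vurosves, tanigag ~ tanegag — Esgor i corresponds to Satuni e after a consonant, before a consonant other than r, m, n, p, b, f, v.
Applying these to Esgor 'wusyuszis':
  wusyuszis → vusyuszis   (w→v word-initially before a back vowel)
  vusyuszis → vusyuszes   (i→e after a consonant, before a consonant other than r, m, n, p, b, f, v)
So the Satuni cognate is 'vusyuszes'.

vusyuszes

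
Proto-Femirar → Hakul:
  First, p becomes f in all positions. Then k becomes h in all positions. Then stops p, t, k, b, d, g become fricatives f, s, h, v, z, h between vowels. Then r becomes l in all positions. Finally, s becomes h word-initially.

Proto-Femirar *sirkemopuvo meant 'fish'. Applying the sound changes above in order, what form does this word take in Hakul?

hilhemofuvo

Hakul: *sirkemopuvo > sirkemofuvo > sirhemofuvo > silhemofuvo > hilhemofuvo  (by unconditioned shift, unconditioned shift, unconditioned shift, debuccalisation)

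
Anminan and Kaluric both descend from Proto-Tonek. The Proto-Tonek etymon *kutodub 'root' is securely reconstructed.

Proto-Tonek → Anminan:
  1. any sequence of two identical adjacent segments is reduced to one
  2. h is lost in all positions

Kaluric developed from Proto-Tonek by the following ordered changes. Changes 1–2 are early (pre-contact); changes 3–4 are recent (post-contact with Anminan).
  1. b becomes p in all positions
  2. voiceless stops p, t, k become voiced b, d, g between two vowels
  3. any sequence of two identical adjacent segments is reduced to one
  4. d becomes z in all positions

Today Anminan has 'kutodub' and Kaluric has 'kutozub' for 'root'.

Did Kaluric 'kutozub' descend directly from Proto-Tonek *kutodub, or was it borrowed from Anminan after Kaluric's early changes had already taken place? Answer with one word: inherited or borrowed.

If inherited, *kutodub would pass through all of Kaluric's changes:
Kaluric: start from *kutodub.
  rule 1 (unconditioned shift): kutodub → kutodup
  rule 2 (intervocalic voicing): kutodup → kudodup
  rule 3: no change — kudodup
  rule 4 (unconditioned shift): kudodup → kuzozup
  ⇒ Kaluric kuzozup
If borrowed from Anminan 'kutodub' after the early changes, it would undergo only the recent ones:
  rule 3 (degemination): no change (kutodub)
  rule 4 (unconditioned shift): kutodub → kutozub
  ⇒ as a loan: kutozub
Kaluric 'kutozub' matches the loan outcome 'kutozub', not the inherited 'kuzozup' — it skipped the early Kaluric changes, so it was borrowed from Anminan.

borrowed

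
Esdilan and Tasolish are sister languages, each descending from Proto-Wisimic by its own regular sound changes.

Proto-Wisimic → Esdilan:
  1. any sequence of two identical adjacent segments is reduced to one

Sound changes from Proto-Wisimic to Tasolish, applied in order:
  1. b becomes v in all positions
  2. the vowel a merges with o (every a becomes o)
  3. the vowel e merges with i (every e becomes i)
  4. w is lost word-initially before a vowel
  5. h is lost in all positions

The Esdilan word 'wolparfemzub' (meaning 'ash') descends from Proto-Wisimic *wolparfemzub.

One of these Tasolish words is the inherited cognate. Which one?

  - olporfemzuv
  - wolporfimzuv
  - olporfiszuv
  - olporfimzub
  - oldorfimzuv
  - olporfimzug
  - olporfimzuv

Tasolish: *wolparfemzub > wolparfemzuv > wolporfemzuv > wolporfimzuv > olporfimzuv  (by unconditioned shift, vowel merger, vowel merger, glide loss)
Only 'olporfimzuv' matches the regular Tasolish development of *wolparfemzub.

olporfimzuv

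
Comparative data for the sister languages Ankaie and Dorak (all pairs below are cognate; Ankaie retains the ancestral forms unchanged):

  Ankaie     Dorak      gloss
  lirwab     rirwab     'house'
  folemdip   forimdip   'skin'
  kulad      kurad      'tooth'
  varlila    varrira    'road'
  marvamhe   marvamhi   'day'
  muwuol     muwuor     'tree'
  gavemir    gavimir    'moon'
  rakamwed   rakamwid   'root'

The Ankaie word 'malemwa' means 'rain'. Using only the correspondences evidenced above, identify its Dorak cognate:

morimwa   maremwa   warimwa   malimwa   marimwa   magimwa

marimwa

folemdip ~ forimdip — Ankaie l corresponds to Dorak r between vowels (before a front vowel).
folemdip ~ forimdip, gavemir ~ gavimir — Ankaie e corresponds to Dorak i after a consonant, before a nasal.
Applying these to Ankaie 'malemwa':
  malemwa → maremwa   (l→r between vowels (before a front vowel))
  maremwa → marimwa   (e→i after a consonant, before a nasal)
So the Dorak cognate is 'marimwa'.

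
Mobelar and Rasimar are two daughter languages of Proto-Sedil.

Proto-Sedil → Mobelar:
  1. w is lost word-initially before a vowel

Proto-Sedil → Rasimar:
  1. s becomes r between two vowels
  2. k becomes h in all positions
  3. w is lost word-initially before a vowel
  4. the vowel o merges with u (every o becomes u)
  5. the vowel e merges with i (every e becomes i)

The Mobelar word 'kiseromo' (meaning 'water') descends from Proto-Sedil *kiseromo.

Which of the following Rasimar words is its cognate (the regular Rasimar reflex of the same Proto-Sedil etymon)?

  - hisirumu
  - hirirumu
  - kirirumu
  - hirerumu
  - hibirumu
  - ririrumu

hirirumu

Rasimar: *kiseromo > kireromo > hireromo > hirerumu > hirirumu  (by rhotacism, unconditioned shift, vowel merger, vowel merger)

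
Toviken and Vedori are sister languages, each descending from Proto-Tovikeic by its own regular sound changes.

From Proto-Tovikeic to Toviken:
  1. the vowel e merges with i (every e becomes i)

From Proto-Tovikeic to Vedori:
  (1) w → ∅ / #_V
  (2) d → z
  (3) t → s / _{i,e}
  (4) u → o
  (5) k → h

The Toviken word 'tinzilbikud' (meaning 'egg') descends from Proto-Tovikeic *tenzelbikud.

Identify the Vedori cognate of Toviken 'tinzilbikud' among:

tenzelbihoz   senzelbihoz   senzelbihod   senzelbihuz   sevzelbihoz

senzelbihoz

Vedori: *tenzelbikud
  tenzelbikud (rule 1 does not apply)
  tenzelbikud → tenzelbikuz   [unconditioned shift]
  tenzelbikuz → senzelbikuz   [palatalisation]
  senzelbikuz → senzelbikoz   [vowel merger]
  senzelbikoz → senzelbihoz   [unconditioned shift]
  giving Vedori senzelbihoz.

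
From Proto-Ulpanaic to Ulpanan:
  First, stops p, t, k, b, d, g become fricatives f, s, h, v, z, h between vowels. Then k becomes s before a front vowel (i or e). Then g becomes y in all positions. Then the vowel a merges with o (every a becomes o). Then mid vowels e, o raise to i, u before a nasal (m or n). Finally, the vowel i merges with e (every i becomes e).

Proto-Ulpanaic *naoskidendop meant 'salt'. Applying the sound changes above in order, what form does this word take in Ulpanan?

Ulpanan: *naoskidendop
  naoskidendop → naoskizendop   [intervocalic lenition]
  naoskizendop → naossizendop   [palatalisation]
  naossizendop (rule 3 does not apply)
  naossizendop → noossizendop   [vowel merger]
  noossizendop → noossizindop   [pre-nasal raising]
  noossizindop → noossezendop   [vowel merger]
  giving Ulpanan noossezendop.

noossezendop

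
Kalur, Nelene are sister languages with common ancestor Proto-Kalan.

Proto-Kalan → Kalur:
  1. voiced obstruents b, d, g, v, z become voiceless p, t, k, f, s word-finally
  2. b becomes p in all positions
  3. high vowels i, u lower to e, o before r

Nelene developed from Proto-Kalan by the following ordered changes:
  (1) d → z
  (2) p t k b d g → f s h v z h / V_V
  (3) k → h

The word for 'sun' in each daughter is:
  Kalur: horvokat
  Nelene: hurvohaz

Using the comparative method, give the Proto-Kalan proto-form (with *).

*hurvokad

Position 2: Kalur has o, Nelene has u. Nelene preserves u here (none of its changes turn any other segment into u), so the proto-segment is *u.
Position 8: Kalur has t, Nelene has z. Taking the neighbouring segments as reconstructed: Kalur t could go back to *t or *d; Nelene z could go back to *d or *z — the one source consistent with every daughter is *d.
Position 6: Kalur has k, Nelene has h. Taking the neighbouring segments as reconstructed: Kalur k can only go back to *k; Nelene h could go back to *k or *g or *h — the one source consistent with every daughter is *k.
The remaining positions agree across the daughters. Check the candidate against every language:
Kalur: start from *hurvokad.
  rule 1 (final devoicing): hurvokad → hurvokat
  rule 2: no change — hurvokat
  rule 3 (pre-rhotic lowering): hurvokat → horvokat
  ⇒ Kalur horvokat
Nelene: *hurvokad > hurvokaz > hurvohaz  (by unconditioned shift, intervocalic lenition)
*hurvokad is the unique common source.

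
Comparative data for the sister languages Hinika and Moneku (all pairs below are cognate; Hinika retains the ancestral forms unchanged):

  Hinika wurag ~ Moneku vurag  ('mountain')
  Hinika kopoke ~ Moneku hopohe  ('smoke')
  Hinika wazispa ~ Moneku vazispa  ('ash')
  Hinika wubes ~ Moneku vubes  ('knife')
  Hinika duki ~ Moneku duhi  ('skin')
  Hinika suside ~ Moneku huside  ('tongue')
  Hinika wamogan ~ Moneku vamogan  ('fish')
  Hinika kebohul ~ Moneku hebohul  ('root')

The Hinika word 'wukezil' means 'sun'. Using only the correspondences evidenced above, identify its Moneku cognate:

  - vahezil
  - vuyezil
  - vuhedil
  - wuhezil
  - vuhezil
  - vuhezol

wurag ~ vurag, wubes ~ vubes — Hinika w corresponds to Moneku v word-initially before a back vowel.
kopoke ~ hopohe — Hinika k corresponds to Moneku h between vowels (before a front vowel).
Applying these to Hinika 'wukezil':
  wukezil → vukezil   (w→v word-initially before a back vowel)
  vukezil → vuhezil   (k→h between vowels (before a front vowel))
So the Moneku cognate is 'vuhezil'.

vuhezil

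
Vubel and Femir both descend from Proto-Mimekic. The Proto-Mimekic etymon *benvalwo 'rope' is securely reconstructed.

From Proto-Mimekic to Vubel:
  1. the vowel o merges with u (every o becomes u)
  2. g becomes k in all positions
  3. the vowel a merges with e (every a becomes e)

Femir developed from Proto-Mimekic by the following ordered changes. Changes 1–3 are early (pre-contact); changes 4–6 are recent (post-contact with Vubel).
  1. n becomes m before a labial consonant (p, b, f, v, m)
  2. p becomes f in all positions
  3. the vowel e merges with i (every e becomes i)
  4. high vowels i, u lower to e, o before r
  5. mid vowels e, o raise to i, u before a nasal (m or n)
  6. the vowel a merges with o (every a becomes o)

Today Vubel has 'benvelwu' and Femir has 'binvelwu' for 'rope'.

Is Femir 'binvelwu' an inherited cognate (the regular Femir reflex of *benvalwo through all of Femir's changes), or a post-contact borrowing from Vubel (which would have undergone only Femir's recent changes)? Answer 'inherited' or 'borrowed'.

borrowed

If inherited, *benvalwo would pass through all of Femir's changes:
Femir: start from *benvalwo.
  rule 1 (nasal place assimilation): benvalwo → bemvalwo
  rule 2: no change — bemvalwo
  rule 3 (vowel merger): bemvalwo → bimvalwo
  rule 4: no change — bimvalwo
  rule 5: no change — bimvalwo
  rule 6 (vowel merger): bimvalwo → bimvolwo
  ⇒ Femir bimvolwo
If borrowed from Vubel 'benvelwu' after the early changes, it would undergo only the recent ones:
  rule 4 (pre-rhotic lowering): no change (benvelwu)
  rule 5 (pre-nasal raising): benvelwu → binvelwu
  rule 6 (vowel merger): no change (binvelwu)
  ⇒ as a loan: binvelwu
Femir 'binvelwu' matches the loan outcome 'binvelwu', not the inherited 'bimvolwo' — it skipped the early Femir changes, so it was borrowed from Vubel.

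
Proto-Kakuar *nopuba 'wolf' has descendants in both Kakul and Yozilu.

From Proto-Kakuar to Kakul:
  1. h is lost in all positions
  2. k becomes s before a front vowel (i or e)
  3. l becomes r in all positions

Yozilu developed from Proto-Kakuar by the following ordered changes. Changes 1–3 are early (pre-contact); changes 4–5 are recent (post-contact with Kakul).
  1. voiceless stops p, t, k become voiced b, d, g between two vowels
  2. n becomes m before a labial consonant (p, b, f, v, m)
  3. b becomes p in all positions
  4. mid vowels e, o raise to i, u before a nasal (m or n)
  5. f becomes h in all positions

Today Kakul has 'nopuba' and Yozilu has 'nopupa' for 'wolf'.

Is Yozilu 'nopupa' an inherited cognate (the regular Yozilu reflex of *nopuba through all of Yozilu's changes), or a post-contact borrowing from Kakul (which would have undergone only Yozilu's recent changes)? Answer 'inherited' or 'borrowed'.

If inherited, *nopuba would pass through all of Yozilu's changes:
Yozilu: start from *nopuba.
  rule 1 (intervocalic voicing): nopuba → nobuba
  rule 2: no change — nobuba
  rule 3 (unconditioned shift): nobuba → nopupa
  rule 4: no change — nopupa
  rule 5: no change — nopupa
  ⇒ Yozilu nopupa
If borrowed from Kakul 'nopuba' after the early changes, it would undergo only the recent ones:
  rule 4 (pre-nasal raising): no change (nopuba)
  rule 5 (unconditioned shift): no change (nopuba)
  ⇒ as a loan: nopuba
Yozilu 'nopupa' matches the inherited outcome exactly, so it is an inherited cognate, not a loan.

inherited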